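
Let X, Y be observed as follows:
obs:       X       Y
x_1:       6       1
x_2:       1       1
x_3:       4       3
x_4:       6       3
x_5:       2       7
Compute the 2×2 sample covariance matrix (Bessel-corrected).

Step 1 — column means:
  mean(X) = (6 + 1 + 4 + 6 + 2) / 5 = 19/5 = 3.8
  mean(Y) = (1 + 1 + 3 + 3 + 7) / 5 = 15/5 = 3

Step 2 — sample covariance S[i,j] = (1/(n-1)) · Σ_k (x_{k,i} - mean_i) · (x_{k,j} - mean_j), with n-1 = 4.
  S[X,X] = ((2.2)·(2.2) + (-2.8)·(-2.8) + (0.2)·(0.2) + (2.2)·(2.2) + (-1.8)·(-1.8)) / 4 = 20.8/4 = 5.2
  S[X,Y] = ((2.2)·(-2) + (-2.8)·(-2) + (0.2)·(0) + (2.2)·(0) + (-1.8)·(4)) / 4 = -6/4 = -1.5
  S[Y,Y] = ((-2)·(-2) + (-2)·(-2) + (0)·(0) + (0)·(0) + (4)·(4)) / 4 = 24/4 = 6

S is symmetric (S[j,i] = S[i,j]). Assembling:

S = [[5.2, -1.5],
 [-1.5, 6]]


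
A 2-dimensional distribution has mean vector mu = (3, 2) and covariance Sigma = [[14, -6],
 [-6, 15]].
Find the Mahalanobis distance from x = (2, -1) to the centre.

Step 1 — centre the observation: (x - mu) = (-1, -3).

Step 2 — invert Sigma. det(Sigma) = 14·15 - (-6)² = 174.
  Sigma^{-1} = (1/det) · [[d, -b], [-b, a]] = [[0.0862, 0.0345],
 [0.0345, 0.0805]].

Step 3 — form the quadratic (x - mu)^T · Sigma^{-1} · (x - mu):
  Sigma^{-1} · (x - mu) = (-0.1897, -0.2759).
  (x - mu)^T · [Sigma^{-1} · (x - mu)] = (-1)·(-0.1897) + (-3)·(-0.2759) = 1.0172.

Step 4 — take square root: d = √(1.0172) ≈ 1.0086.

d(x, mu) = √(1.0172) ≈ 1.0086


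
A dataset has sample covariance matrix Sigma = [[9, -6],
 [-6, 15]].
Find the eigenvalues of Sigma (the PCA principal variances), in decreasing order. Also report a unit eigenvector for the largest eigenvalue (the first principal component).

Step 1 — characteristic polynomial of 2×2 Sigma:
  det(Sigma - λI) = λ² - trace · λ + det = 0.
  trace = 9 + 15 = 24, det = 9·15 - (-6)² = 99.
Step 2 — discriminant:
  Δ = trace² - 4·det = 576 - 396 = 180.
Step 3 — eigenvalues:
  λ = (trace ± √Δ)/2 = (24 ± 13.4164)/2,
  λ_1 = 18.7082,  λ_2 = 5.2918.

Step 4 — unit eigenvector for λ_1: solve (Sigma - λ_1 I)v = 0. First row:
  (9 - 18.7082)·v_x + (-6)·v_y = 0, i.e. (-9.7082)·v_x + (-6)·v_y = 0,
  so v ∝ (b, λ_1 - a) = (-6, 9.7082); multiply by -1 so the first entry is positive: u = (6, -9.7082).
  ||u|| = √((6)² + (-9.7082)²) = √(130.2492) ≈ 11.4127,
  v_1 = u/||u|| ≈ (0.5257, -0.8507) (||v_1|| = 1).

λ_1 = 18.7082,  λ_2 = 5.2918;  v_1 ≈ (0.5257, -0.8507)


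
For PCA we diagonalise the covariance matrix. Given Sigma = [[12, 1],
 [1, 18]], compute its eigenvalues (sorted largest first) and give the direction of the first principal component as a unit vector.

Step 1 — characteristic polynomial of 2×2 Sigma:
  det(Sigma - λI) = λ² - trace · λ + det = 0.
  trace = 12 + 18 = 30, det = 12·18 - (1)² = 215.
Step 2 — discriminant:
  Δ = trace² - 4·det = 900 - 860 = 40.
Step 3 — eigenvalues:
  λ = (trace ± √Δ)/2 = (30 ± 6.3246)/2,
  λ_1 = 18.1623,  λ_2 = 11.8377.

Step 4 — unit eigenvector for λ_1: solve (Sigma - λ_1 I)v = 0. First row:
  (12 - 18.1623)·v_x + (1)·v_y = 0, i.e. (-6.1623)·v_x + (1)·v_y = 0,
  so v ∝ (b, λ_1 - a) = (1, 6.1623) = u.
  ||u|| = √((1)² + (6.1623)²) = √(38.9737) ≈ 6.2429,
  v_1 = u/||u|| ≈ (0.1602, 0.9871) (||v_1|| = 1).

λ_1 = 18.1623,  λ_2 = 11.8377;  v_1 ≈ (0.1602, 0.9871)


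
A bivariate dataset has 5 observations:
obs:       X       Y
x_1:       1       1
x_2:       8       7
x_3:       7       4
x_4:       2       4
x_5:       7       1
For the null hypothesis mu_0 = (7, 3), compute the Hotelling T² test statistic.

Step 1 — sample mean vector:
  mean(X) = (1 + 8 + 7 + 2 + 7) / 5 = 25/5 = 5
  mean(Y) = (1 + 7 + 4 + 4 + 1) / 5 = 17/5 = 3.4
  x̄ = (5, 3.4),  deviation x̄ - mu_0 = (5, 3.4) - (7, 3) = (-2, 0.4).

Step 2 — sample covariance matrix, S[i,j] = (1/(n-1)) · Σ_k (x_{k,i} - mean_i) · (x_{k,j} - mean_j), divisor n-1 = 4:
  S[X,X] = ((-4)·(-4) + (3)·(3) + (2)·(2) + (-3)·(-3) + (2)·(2)) / 4 = 42/4 = 10.5
  S[X,Y] = ((-4)·(-2.4) + (3)·(3.6) + (2)·(0.6) + (-3)·(0.6) + (2)·(-2.4)) / 4 = 15/4 = 3.75
  S[Y,Y] = ((-2.4)·(-2.4) + (3.6)·(3.6) + (0.6)·(0.6) + (0.6)·(0.6) + (-2.4)·(-2.4)) / 4 = 25.2/4 = 6.3
  S = [[10.5, 3.75],
 [3.75, 6.3]].

Step 3 — invert S. det(S) = 10.5·6.3 - (3.75)² = 52.0875.
  S^{-1} = (1/det) · [[d, -b], [-b, a]] = [[0.121, -0.072],
 [-0.072, 0.2016]].

Step 4 — quadratic form (x̄ - mu_0)^T · S^{-1} · (x̄ - mu_0):
  S^{-1} · (x̄ - mu_0) = (-0.2707, 0.2246),
  (x̄ - mu_0)^T · [...] = (-2)·(-0.2707) + (0.4)·(0.2246) = 0.6312.

Step 5 — scale by n: T² = 5 · 0.6312 = 3.1562.

T² ≈ 3.1562


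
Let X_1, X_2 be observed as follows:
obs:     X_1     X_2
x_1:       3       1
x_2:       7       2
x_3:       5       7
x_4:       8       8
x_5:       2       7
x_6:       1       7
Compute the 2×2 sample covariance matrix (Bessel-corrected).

Step 1 — column means:
  mean(X_1) = (3 + 7 + 5 + 8 + 2 + 1) / 6 = 26/6 = 4.3333
  mean(X_2) = (1 + 2 + 7 + 8 + 7 + 7) / 6 = 32/6 = 5.3333

Step 2 — sample covariance S[i,j] = (1/(n-1)) · Σ_k (x_{k,i} - mean_i) · (x_{k,j} - mean_j), with n-1 = 5.
  S[X_1,X_1] = ((-1.3333)·(-1.3333) + (2.6667)·(2.6667) + (0.6667)·(0.6667) + (3.6667)·(3.6667) + (-2.3333)·(-2.3333) + (-3.3333)·(-3.3333)) / 5 = 39.3333/5 = 7.8667
  S[X_1,X_2] = ((-1.3333)·(-4.3333) + (2.6667)·(-3.3333) + (0.6667)·(1.6667) + (3.6667)·(2.6667) + (-2.3333)·(1.6667) + (-3.3333)·(1.6667)) / 5 = -1.6667/5 = -0.3333
  S[X_2,X_2] = ((-4.3333)·(-4.3333) + (-3.3333)·(-3.3333) + (1.6667)·(1.6667) + (2.6667)·(2.6667) + (1.6667)·(1.6667) + (1.6667)·(1.6667)) / 5 = 45.3333/5 = 9.0667

S is symmetric (S[j,i] = S[i,j]). Assembling:

S = [[7.8667, -0.3333],
 [-0.3333, 9.0667]]


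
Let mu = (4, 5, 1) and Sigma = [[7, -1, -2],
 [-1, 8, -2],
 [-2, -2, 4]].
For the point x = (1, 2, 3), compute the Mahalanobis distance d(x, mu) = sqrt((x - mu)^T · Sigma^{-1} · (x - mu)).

Step 1 — centre the observation: (x - mu) = (-3, -3, 2).

Step 2 — invert Sigma (cofactor / det for 3×3, or solve directly):
  Sigma^{-1} = [[0.1842, 0.0526, 0.1184],
 [0.0526, 0.1579, 0.1053],
 [0.1184, 0.1053, 0.3618]].

Step 3 — form the quadratic (x - mu)^T · Sigma^{-1} · (x - mu):
  Sigma^{-1} · (x - mu) = (-0.4737, -0.4211, 0.0526).
  (x - mu)^T · [Sigma^{-1} · (x - mu)] = (-3)·(-0.4737) + (-3)·(-0.4211) + (2)·(0.0526) = 2.7895.

Step 4 — take square root: d = √(2.7895) ≈ 1.6702.

d(x, mu) = √(2.7895) ≈ 1.6702


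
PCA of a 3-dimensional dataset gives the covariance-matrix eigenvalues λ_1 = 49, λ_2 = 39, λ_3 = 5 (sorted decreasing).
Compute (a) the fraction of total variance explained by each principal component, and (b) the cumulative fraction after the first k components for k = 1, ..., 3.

Step 1 — total variance = trace(Sigma) = Σ λ_i = 49 + 39 + 5 = 93.

Step 2 — fraction explained by component i = λ_i / Σ λ:
  PC1: 49/93 = 0.5269
  PC2: 39/93 = 0.4194
  PC3: 5/93 = 0.0538

Step 3 — cumulative fraction after k components = (λ_1 + ... + λ_k) / Σ λ:
  k = 1: 49/93 = 0.5269
  k = 2: (49 + 39)/93 = 88/93 = 0.9462
  k = 3: (49 + 39 + 5)/93 = 93/93 = 1

Summary (fraction, with percent):

explained: PC1 0.5269 (52.69%), PC2 0.4194 (41.94%), PC3 0.0538 (5.38%);  cumulative: 0.5269, 0.9462, 1


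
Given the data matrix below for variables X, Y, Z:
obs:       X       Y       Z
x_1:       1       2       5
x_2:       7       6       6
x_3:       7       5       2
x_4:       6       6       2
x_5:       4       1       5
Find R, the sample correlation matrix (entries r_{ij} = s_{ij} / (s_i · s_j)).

Step 1 — column means:
  mean(X) = (1 + 7 + 7 + 6 + 4) / 5 = 25/5 = 5
  mean(Y) = (2 + 6 + 5 + 6 + 1) / 5 = 20/5 = 4
  mean(Z) = (5 + 6 + 2 + 2 + 5) / 5 = 20/5 = 4

Step 2 — sample variances and covariances s[i,j] = (1/(n-1)) · Σ_k (x_{k,i} - mean_i) · (x_{k,j} - mean_j), with n-1 = 4:
  s[X,X] = ((-4)·(-4) + (2)·(2) + (2)·(2) + (1)·(1) + (-1)·(-1)) / 4 = 26/4 = 6.5
  s[X,Y] = ((-4)·(-2) + (2)·(2) + (2)·(1) + (1)·(2) + (-1)·(-3)) / 4 = 19/4 = 4.75
  s[X,Z] = ((-4)·(1) + (2)·(2) + (2)·(-2) + (1)·(-2) + (-1)·(1)) / 4 = -7/4 = -1.75
  s[Y,Y] = ((-2)·(-2) + (2)·(2) + (1)·(1) + (2)·(2) + (-3)·(-3)) / 4 = 22/4 = 5.5
  s[Y,Z] = ((-2)·(1) + (2)·(2) + (1)·(-2) + (2)·(-2) + (-3)·(1)) / 4 = -7/4 = -1.75
  s[Z,Z] = ((1)·(1) + (2)·(2) + (-2)·(-2) + (-2)·(-2) + (1)·(1)) / 4 = 14/4 = 3.5
  Sample standard deviations s_i = √(s[i,i]):
  s(X) = √(6.5) = 2.5495
  s(Y) = √(5.5) = 2.3452
  s(Z) = √(3.5) = 1.8708

Step 3 — r_{ij} = s_{ij} / (s_i · s_j):
  r[X,X] = 1 (diagonal).
  r[X,Y] = 4.75 / (2.5495 · 2.3452) = 4.75 / 5.9791 = 0.7944
  r[X,Z] = -1.75 / (2.5495 · 1.8708) = -1.75 / 4.7697 = -0.3669
  r[Y,Y] = 1 (diagonal).
  r[Y,Z] = -1.75 / (2.3452 · 1.8708) = -1.75 / 4.3875 = -0.3989
  r[Z,Z] = 1 (diagonal).

R is symmetric with unit diagonal. Assembling:

R = [[1, 0.7944, -0.3669],
 [0.7944, 1, -0.3989],
 [-0.3669, -0.3989, 1]]


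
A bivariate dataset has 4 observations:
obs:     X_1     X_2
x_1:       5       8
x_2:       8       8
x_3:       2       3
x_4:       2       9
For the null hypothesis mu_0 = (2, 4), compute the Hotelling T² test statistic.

Step 1 — sample mean vector:
  mean(X_1) = (5 + 8 + 2 + 2) / 4 = 17/4 = 4.25
  mean(X_2) = (8 + 8 + 3 + 9) / 4 = 28/4 = 7
  x̄ = (4.25, 7),  deviation x̄ - mu_0 = (4.25, 7) - (2, 4) = (2.25, 3).

Step 2 — sample covariance matrix, S[i,j] = (1/(n-1)) · Σ_k (x_{k,i} - mean_i) · (x_{k,j} - mean_j), divisor n-1 = 3:
  S[X_1,X_1] = ((0.75)·(0.75) + (3.75)·(3.75) + (-2.25)·(-2.25) + (-2.25)·(-2.25)) / 3 = 24.75/3 = 8.25
  S[X_1,X_2] = ((0.75)·(1) + (3.75)·(1) + (-2.25)·(-4) + (-2.25)·(2)) / 3 = 9/3 = 3
  S[X_2,X_2] = ((1)·(1) + (1)·(1) + (-4)·(-4) + (2)·(2)) / 3 = 22/3 = 7.3333
  S = [[8.25, 3],
 [3, 7.3333]].

Step 3 — invert S. det(S) = 8.25·7.3333 - (3)² = 51.5.
  S^{-1} = (1/det) · [[d, -b], [-b, a]] = [[0.1424, -0.0583],
 [-0.0583, 0.1602]].

Step 4 — quadratic form (x̄ - mu_0)^T · S^{-1} · (x̄ - mu_0):
  S^{-1} · (x̄ - mu_0) = (0.1456, 0.3495),
  (x̄ - mu_0)^T · [...] = (2.25)·(0.1456) + (3)·(0.3495) = 1.3762.

Step 5 — scale by n: T² = 4 · 1.3762 = 5.5049.

T² ≈ 5.5049


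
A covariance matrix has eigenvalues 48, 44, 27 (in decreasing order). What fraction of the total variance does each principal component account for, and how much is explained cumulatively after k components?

Step 1 — total variance = trace(Sigma) = Σ λ_i = 48 + 44 + 27 = 119.

Step 2 — fraction explained by component i = λ_i / Σ λ:
  PC1: 48/119 = 0.4034
  PC2: 44/119 = 0.3697
  PC3: 27/119 = 0.2269

Step 3 — cumulative fraction after k components = (λ_1 + ... + λ_k) / Σ λ:
  k = 1: 48/119 = 0.4034
  k = 2: (48 + 44)/119 = 92/119 = 0.7731
  k = 3: (48 + 44 + 27)/119 = 119/119 = 1

Summary (fraction, with percent):

explained: PC1 0.4034 (40.34%), PC2 0.3697 (36.97%), PC3 0.2269 (22.69%);  cumulative: 0.4034, 0.7731, 1


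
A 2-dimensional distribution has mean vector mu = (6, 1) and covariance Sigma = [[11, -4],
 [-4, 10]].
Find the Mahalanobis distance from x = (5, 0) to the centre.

Step 1 — centre the observation: (x - mu) = (-1, -1).

Step 2 — invert Sigma. det(Sigma) = 11·10 - (-4)² = 94.
  Sigma^{-1} = (1/det) · [[d, -b], [-b, a]] = [[0.1064, 0.0426],
 [0.0426, 0.117]].

Step 3 — form the quadratic (x - mu)^T · Sigma^{-1} · (x - mu):
  Sigma^{-1} · (x - mu) = (-0.1489, -0.1596).
  (x - mu)^T · [Sigma^{-1} · (x - mu)] = (-1)·(-0.1489) + (-1)·(-0.1596) = 0.3085.

Step 4 — take square root: d = √(0.3085) ≈ 0.5554.

d(x, mu) = √(0.3085) ≈ 0.5554


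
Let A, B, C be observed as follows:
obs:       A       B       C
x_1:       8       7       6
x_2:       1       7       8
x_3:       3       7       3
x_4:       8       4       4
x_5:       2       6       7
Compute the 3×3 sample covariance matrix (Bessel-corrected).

Step 1 — column means:
  mean(A) = (8 + 1 + 3 + 8 + 2) / 5 = 22/5 = 4.4
  mean(B) = (7 + 7 + 7 + 4 + 6) / 5 = 31/5 = 6.2
  mean(C) = (6 + 8 + 3 + 4 + 7) / 5 = 28/5 = 5.6

Step 2 — sample covariance S[i,j] = (1/(n-1)) · Σ_k (x_{k,i} - mean_i) · (x_{k,j} - mean_j), with n-1 = 4.
  S[A,A] = ((3.6)·(3.6) + (-3.4)·(-3.4) + (-1.4)·(-1.4) + (3.6)·(3.6) + (-2.4)·(-2.4)) / 4 = 45.2/4 = 11.3
  S[A,B] = ((3.6)·(0.8) + (-3.4)·(0.8) + (-1.4)·(0.8) + (3.6)·(-2.2) + (-2.4)·(-0.2)) / 4 = -8.4/4 = -2.1
  S[A,C] = ((3.6)·(0.4) + (-3.4)·(2.4) + (-1.4)·(-2.6) + (3.6)·(-1.6) + (-2.4)·(1.4)) / 4 = -12.2/4 = -3.05
  S[B,B] = ((0.8)·(0.8) + (0.8)·(0.8) + (0.8)·(0.8) + (-2.2)·(-2.2) + (-0.2)·(-0.2)) / 4 = 6.8/4 = 1.7
  S[B,C] = ((0.8)·(0.4) + (0.8)·(2.4) + (0.8)·(-2.6) + (-2.2)·(-1.6) + (-0.2)·(1.4)) / 4 = 3.4/4 = 0.85
  S[C,C] = ((0.4)·(0.4) + (2.4)·(2.4) + (-2.6)·(-2.6) + (-1.6)·(-1.6) + (1.4)·(1.4)) / 4 = 17.2/4 = 4.3

S is symmetric (S[j,i] = S[i,j]). Assembling:

S = [[11.3, -2.1, -3.05],
 [-2.1, 1.7, 0.85],
 [-3.05, 0.85, 4.3]]


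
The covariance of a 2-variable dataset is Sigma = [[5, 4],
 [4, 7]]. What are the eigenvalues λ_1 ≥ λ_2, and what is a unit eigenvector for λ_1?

Step 1 — characteristic polynomial of 2×2 Sigma:
  det(Sigma - λI) = λ² - trace · λ + det = 0.
  trace = 5 + 7 = 12, det = 5·7 - (4)² = 19.
Step 2 — discriminant:
  Δ = trace² - 4·det = 144 - 76 = 68.
Step 3 — eigenvalues:
  λ = (trace ± √Δ)/2 = (12 ± 8.2462)/2,
  λ_1 = 10.1231,  λ_2 = 1.8769.

Step 4 — unit eigenvector for λ_1: solve (Sigma - λ_1 I)v = 0. First row:
  (5 - 10.1231)·v_x + (4)·v_y = 0, i.e. (-5.1231)·v_x + (4)·v_y = 0,
  so v ∝ (b, λ_1 - a) = (4, 5.1231) = u.
  ||u|| = √((4)² + (5.1231)²) = √(42.2462) ≈ 6.4997,
  v_1 = u/||u|| ≈ (0.6154, 0.7882) (||v_1|| = 1).

λ_1 = 10.1231,  λ_2 = 1.8769;  v_1 ≈ (0.6154, 0.7882)


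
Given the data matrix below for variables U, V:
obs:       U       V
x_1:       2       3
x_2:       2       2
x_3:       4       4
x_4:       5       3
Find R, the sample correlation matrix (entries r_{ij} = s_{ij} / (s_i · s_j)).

Step 1 — column means:
  mean(U) = (2 + 2 + 4 + 5) / 4 = 13/4 = 3.25
  mean(V) = (3 + 2 + 4 + 3) / 4 = 12/4 = 3

Step 2 — sample variances and covariances s[i,j] = (1/(n-1)) · Σ_k (x_{k,i} - mean_i) · (x_{k,j} - mean_j), with n-1 = 3:
  s[U,U] = ((-1.25)·(-1.25) + (-1.25)·(-1.25) + (0.75)·(0.75) + (1.75)·(1.75)) / 3 = 6.75/3 = 2.25
  s[U,V] = ((-1.25)·(0) + (-1.25)·(-1) + (0.75)·(1) + (1.75)·(0)) / 3 = 2/3 = 0.6667
  s[V,V] = ((0)·(0) + (-1)·(-1) + (1)·(1) + (0)·(0)) / 3 = 2/3 = 0.6667
  Sample standard deviations s_i = √(s[i,i]):
  s(U) = √(2.25) = 1.5
  s(V) = √(0.6667) = 0.8165

Step 3 — r_{ij} = s_{ij} / (s_i · s_j):
  r[U,U] = 1 (diagonal).
  r[U,V] = 0.6667 / (1.5 · 0.8165) = 0.6667 / 1.2247 = 0.5443
  r[V,V] = 1 (diagonal).

R is symmetric with unit diagonal. Assembling:

R = [[1, 0.5443],
 [0.5443, 1]]


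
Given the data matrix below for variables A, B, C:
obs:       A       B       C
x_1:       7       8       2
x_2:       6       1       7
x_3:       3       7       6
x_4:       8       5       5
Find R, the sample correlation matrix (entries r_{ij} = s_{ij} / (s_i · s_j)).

Step 1 — column means:
  mean(A) = (7 + 6 + 3 + 8) / 4 = 24/4 = 6
  mean(B) = (8 + 1 + 7 + 5) / 4 = 21/4 = 5.25
  mean(C) = (2 + 7 + 6 + 5) / 4 = 20/4 = 5

Step 2 — sample variances and covariances s[i,j] = (1/(n-1)) · Σ_k (x_{k,i} - mean_i) · (x_{k,j} - mean_j), with n-1 = 3:
  s[A,A] = ((1)·(1) + (0)·(0) + (-3)·(-3) + (2)·(2)) / 3 = 14/3 = 4.6667
  s[A,B] = ((1)·(2.75) + (0)·(-4.25) + (-3)·(1.75) + (2)·(-0.25)) / 3 = -3/3 = -1
  s[A,C] = ((1)·(-3) + (0)·(2) + (-3)·(1) + (2)·(0)) / 3 = -6/3 = -2
  s[B,B] = ((2.75)·(2.75) + (-4.25)·(-4.25) + (1.75)·(1.75) + (-0.25)·(-0.25)) / 3 = 28.75/3 = 9.5833
  s[B,C] = ((2.75)·(-3) + (-4.25)·(2) + (1.75)·(1) + (-0.25)·(0)) / 3 = -15/3 = -5
  s[C,C] = ((-3)·(-3) + (2)·(2) + (1)·(1) + (0)·(0)) / 3 = 14/3 = 4.6667
  Sample standard deviations s_i = √(s[i,i]):
  s(A) = √(4.6667) = 2.1602
  s(B) = √(9.5833) = 3.0957
  s(C) = √(4.6667) = 2.1602

Step 3 — r_{ij} = s_{ij} / (s_i · s_j):
  r[A,A] = 1 (diagonal).
  r[A,B] = -1 / (2.1602 · 3.0957) = -1 / 6.6875 = -0.1495
  r[A,C] = -2 / (2.1602 · 2.1602) = -2 / 4.6667 = -0.4286
  r[B,B] = 1 (diagonal).
  r[B,C] = -5 / (3.0957 · 2.1602) = -5 / 6.6875 = -0.7477
  r[C,C] = 1 (diagonal).

R is symmetric with unit diagonal. Assembling:

R = [[1, -0.1495, -0.4286],
 [-0.1495, 1, -0.7477],
 [-0.4286, -0.7477, 1]]


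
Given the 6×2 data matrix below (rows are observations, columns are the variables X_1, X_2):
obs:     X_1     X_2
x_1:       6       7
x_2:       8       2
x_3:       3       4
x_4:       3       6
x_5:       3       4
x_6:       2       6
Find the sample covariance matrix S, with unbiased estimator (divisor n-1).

Step 1 — column means:
  mean(X_1) = (6 + 8 + 3 + 3 + 3 + 2) / 6 = 25/6 = 4.1667
  mean(X_2) = (7 + 2 + 4 + 6 + 4 + 6) / 6 = 29/6 = 4.8333

Step 2 — sample covariance S[i,j] = (1/(n-1)) · Σ_k (x_{k,i} - mean_i) · (x_{k,j} - mean_j), with n-1 = 5.
  S[X_1,X_1] = ((1.8333)·(1.8333) + (3.8333)·(3.8333) + (-1.1667)·(-1.1667) + (-1.1667)·(-1.1667) + (-1.1667)·(-1.1667) + (-2.1667)·(-2.1667)) / 5 = 26.8333/5 = 5.3667
  S[X_1,X_2] = ((1.8333)·(2.1667) + (3.8333)·(-2.8333) + (-1.1667)·(-0.8333) + (-1.1667)·(1.1667) + (-1.1667)·(-0.8333) + (-2.1667)·(1.1667)) / 5 = -8.8333/5 = -1.7667
  S[X_2,X_2] = ((2.1667)·(2.1667) + (-2.8333)·(-2.8333) + (-0.8333)·(-0.8333) + (1.1667)·(1.1667) + (-0.8333)·(-0.8333) + (1.1667)·(1.1667)) / 5 = 16.8333/5 = 3.3667

S is symmetric (S[j,i] = S[i,j]). Assembling:

S = [[5.3667, -1.7667],
 [-1.7667, 3.3667]]


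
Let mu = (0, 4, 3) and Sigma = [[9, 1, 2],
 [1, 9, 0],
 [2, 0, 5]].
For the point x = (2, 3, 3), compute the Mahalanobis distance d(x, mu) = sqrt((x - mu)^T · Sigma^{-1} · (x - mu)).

Step 1 — centre the observation: (x - mu) = (2, -1, 0).

Step 2 — invert Sigma (cofactor / det for 3×3, or solve directly):
  Sigma^{-1} = [[0.1236, -0.0137, -0.0495],
 [-0.0137, 0.1126, 0.0055],
 [-0.0495, 0.0055, 0.2198]].

Step 3 — form the quadratic (x - mu)^T · Sigma^{-1} · (x - mu):
  Sigma^{-1} · (x - mu) = (0.261, -0.1401, -0.1044).
  (x - mu)^T · [Sigma^{-1} · (x - mu)] = (2)·(0.261) + (-1)·(-0.1401) + (0)·(-0.1044) = 0.6621.

Step 4 — take square root: d = √(0.6621) ≈ 0.8137.

d(x, mu) = √(0.6621) ≈ 0.8137


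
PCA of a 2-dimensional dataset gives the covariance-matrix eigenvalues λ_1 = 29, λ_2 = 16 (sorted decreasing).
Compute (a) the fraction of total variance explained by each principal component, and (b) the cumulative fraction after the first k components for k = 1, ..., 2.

Step 1 — total variance = trace(Sigma) = Σ λ_i = 29 + 16 = 45.

Step 2 — fraction explained by component i = λ_i / Σ λ:
  PC1: 29/45 = 0.6444
  PC2: 16/45 = 0.3556

Step 3 — cumulative fraction after k components = (λ_1 + ... + λ_k) / Σ λ:
  k = 1: 29/45 = 0.6444
  k = 2: (29 + 16)/45 = 45/45 = 1

Summary (fraction, with percent):

explained: PC1 0.6444 (64.44%), PC2 0.3556 (35.56%);  cumulative: 0.6444, 1


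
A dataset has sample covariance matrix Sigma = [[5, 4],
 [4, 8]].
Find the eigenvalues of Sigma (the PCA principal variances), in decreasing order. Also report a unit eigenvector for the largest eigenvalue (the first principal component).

Step 1 — characteristic polynomial of 2×2 Sigma:
  det(Sigma - λI) = λ² - trace · λ + det = 0.
  trace = 5 + 8 = 13, det = 5·8 - (4)² = 24.
Step 2 — discriminant:
  Δ = trace² - 4·det = 169 - 96 = 73.
Step 3 — eigenvalues:
  λ = (trace ± √Δ)/2 = (13 ± 8.544)/2,
  λ_1 = 10.772,  λ_2 = 2.228.

Step 4 — unit eigenvector for λ_1: solve (Sigma - λ_1 I)v = 0. First row:
  (5 - 10.772)·v_x + (4)·v_y = 0, i.e. (-5.772)·v_x + (4)·v_y = 0,
  so v ∝ (b, λ_1 - a) = (4, 5.772) = u.
  ||u|| = √((4)² + (5.772)²) = √(49.316) ≈ 7.0225,
  v_1 = u/||u|| ≈ (0.5696, 0.8219) (||v_1|| = 1).

λ_1 = 10.772,  λ_2 = 2.228;  v_1 ≈ (0.5696, 0.8219)


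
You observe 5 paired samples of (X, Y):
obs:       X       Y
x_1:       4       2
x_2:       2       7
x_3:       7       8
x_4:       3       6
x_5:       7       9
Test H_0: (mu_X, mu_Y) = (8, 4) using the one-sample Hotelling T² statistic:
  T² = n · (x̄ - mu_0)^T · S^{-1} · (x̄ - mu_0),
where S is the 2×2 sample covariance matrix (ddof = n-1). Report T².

Step 1 — sample mean vector:
  mean(X) = (4 + 2 + 7 + 3 + 7) / 5 = 23/5 = 4.6
  mean(Y) = (2 + 7 + 8 + 6 + 9) / 5 = 32/5 = 6.4
  x̄ = (4.6, 6.4),  deviation x̄ - mu_0 = (4.6, 6.4) - (8, 4) = (-3.4, 2.4).

Step 2 — sample covariance matrix, S[i,j] = (1/(n-1)) · Σ_k (x_{k,i} - mean_i) · (x_{k,j} - mean_j), divisor n-1 = 4:
  S[X,X] = ((-0.6)·(-0.6) + (-2.6)·(-2.6) + (2.4)·(2.4) + (-1.6)·(-1.6) + (2.4)·(2.4)) / 4 = 21.2/4 = 5.3
  S[X,Y] = ((-0.6)·(-4.4) + (-2.6)·(0.6) + (2.4)·(1.6) + (-1.6)·(-0.4) + (2.4)·(2.6)) / 4 = 11.8/4 = 2.95
  S[Y,Y] = ((-4.4)·(-4.4) + (0.6)·(0.6) + (1.6)·(1.6) + (-0.4)·(-0.4) + (2.6)·(2.6)) / 4 = 29.2/4 = 7.3
  S = [[5.3, 2.95],
 [2.95, 7.3]].

Step 3 — invert S. det(S) = 5.3·7.3 - (2.95)² = 29.9875.
  S^{-1} = (1/det) · [[d, -b], [-b, a]] = [[0.2434, -0.0984],
 [-0.0984, 0.1767]].

Step 4 — quadratic form (x̄ - mu_0)^T · S^{-1} · (x̄ - mu_0):
  S^{-1} · (x̄ - mu_0) = (-1.0638, 0.7586),
  (x̄ - mu_0)^T · [...] = (-3.4)·(-1.0638) + (2.4)·(0.7586) = 5.4376.

Step 5 — scale by n: T² = 5 · 5.4376 = 27.188.

T² ≈ 27.188


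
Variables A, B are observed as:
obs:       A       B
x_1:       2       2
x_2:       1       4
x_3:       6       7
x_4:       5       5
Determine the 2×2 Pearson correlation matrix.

Step 1 — column means:
  mean(A) = (2 + 1 + 6 + 5) / 4 = 14/4 = 3.5
  mean(B) = (2 + 4 + 7 + 5) / 4 = 18/4 = 4.5

Step 2 — sample variances and covariances s[i,j] = (1/(n-1)) · Σ_k (x_{k,i} - mean_i) · (x_{k,j} - mean_j), with n-1 = 3:
  s[A,A] = ((-1.5)·(-1.5) + (-2.5)·(-2.5) + (2.5)·(2.5) + (1.5)·(1.5)) / 3 = 17/3 = 5.6667
  s[A,B] = ((-1.5)·(-2.5) + (-2.5)·(-0.5) + (2.5)·(2.5) + (1.5)·(0.5)) / 3 = 12/3 = 4
  s[B,B] = ((-2.5)·(-2.5) + (-0.5)·(-0.5) + (2.5)·(2.5) + (0.5)·(0.5)) / 3 = 13/3 = 4.3333
  Sample standard deviations s_i = √(s[i,i]):
  s(A) = √(5.6667) = 2.3805
  s(B) = √(4.3333) = 2.0817

Step 3 — r_{ij} = s_{ij} / (s_i · s_j):
  r[A,A] = 1 (diagonal).
  r[A,B] = 4 / (2.3805 · 2.0817) = 4 / 4.9554 = 0.8072
  r[B,B] = 1 (diagonal).

R is symmetric with unit diagonal. Assembling:

R = [[1, 0.8072],
 [0.8072, 1]]


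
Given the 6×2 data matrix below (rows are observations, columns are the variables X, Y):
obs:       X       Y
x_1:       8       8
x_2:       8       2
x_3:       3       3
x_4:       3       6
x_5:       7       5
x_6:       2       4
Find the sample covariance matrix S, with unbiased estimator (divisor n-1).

Step 1 — column means:
  mean(X) = (8 + 8 + 3 + 3 + 7 + 2) / 6 = 31/6 = 5.1667
  mean(Y) = (8 + 2 + 3 + 6 + 5 + 4) / 6 = 28/6 = 4.6667

Step 2 — sample covariance S[i,j] = (1/(n-1)) · Σ_k (x_{k,i} - mean_i) · (x_{k,j} - mean_j), with n-1 = 5.
  S[X,X] = ((2.8333)·(2.8333) + (2.8333)·(2.8333) + (-2.1667)·(-2.1667) + (-2.1667)·(-2.1667) + (1.8333)·(1.8333) + (-3.1667)·(-3.1667)) / 5 = 38.8333/5 = 7.7667
  S[X,Y] = ((2.8333)·(3.3333) + (2.8333)·(-2.6667) + (-2.1667)·(-1.6667) + (-2.1667)·(1.3333) + (1.8333)·(0.3333) + (-3.1667)·(-0.6667)) / 5 = 5.3333/5 = 1.0667
  S[Y,Y] = ((3.3333)·(3.3333) + (-2.6667)·(-2.6667) + (-1.6667)·(-1.6667) + (1.3333)·(1.3333) + (0.3333)·(0.3333) + (-0.6667)·(-0.6667)) / 5 = 23.3333/5 = 4.6667

S is symmetric (S[j,i] = S[i,j]). Assembling:

S = [[7.7667, 1.0667],
 [1.0667, 4.6667]]


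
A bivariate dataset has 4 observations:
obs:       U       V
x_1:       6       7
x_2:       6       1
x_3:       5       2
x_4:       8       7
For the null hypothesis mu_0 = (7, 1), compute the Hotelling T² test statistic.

Step 1 — sample mean vector:
  mean(U) = (6 + 6 + 5 + 8) / 4 = 25/4 = 6.25
  mean(V) = (7 + 1 + 2 + 7) / 4 = 17/4 = 4.25
  x̄ = (6.25, 4.25),  deviation x̄ - mu_0 = (6.25, 4.25) - (7, 1) = (-0.75, 3.25).

Step 2 — sample covariance matrix, S[i,j] = (1/(n-1)) · Σ_k (x_{k,i} - mean_i) · (x_{k,j} - mean_j), divisor n-1 = 3:
  S[U,U] = ((-0.25)·(-0.25) + (-0.25)·(-0.25) + (-1.25)·(-1.25) + (1.75)·(1.75)) / 3 = 4.75/3 = 1.5833
  S[U,V] = ((-0.25)·(2.75) + (-0.25)·(-3.25) + (-1.25)·(-2.25) + (1.75)·(2.75)) / 3 = 7.75/3 = 2.5833
  S[V,V] = ((2.75)·(2.75) + (-3.25)·(-3.25) + (-2.25)·(-2.25) + (2.75)·(2.75)) / 3 = 30.75/3 = 10.25
  S = [[1.5833, 2.5833],
 [2.5833, 10.25]].

Step 3 — invert S. det(S) = 1.5833·10.25 - (2.5833)² = 9.5556.
  S^{-1} = (1/det) · [[d, -b], [-b, a]] = [[1.0727, -0.2703],
 [-0.2703, 0.1657]].

Step 4 — quadratic form (x̄ - mu_0)^T · S^{-1} · (x̄ - mu_0):
  S^{-1} · (x̄ - mu_0) = (-1.6831, 0.7413),
  (x̄ - mu_0)^T · [...] = (-0.75)·(-1.6831) + (3.25)·(0.7413) = 3.6715.

Step 5 — scale by n: T² = 4 · 3.6715 = 14.686.

T² ≈ 14.686


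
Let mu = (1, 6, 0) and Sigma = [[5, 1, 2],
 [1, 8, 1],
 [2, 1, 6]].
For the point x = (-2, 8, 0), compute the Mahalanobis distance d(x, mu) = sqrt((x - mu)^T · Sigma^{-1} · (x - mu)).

Step 1 — centre the observation: (x - mu) = (-3, 2, 0).

Step 2 — invert Sigma (cofactor / det for 3×3, or solve directly):
  Sigma^{-1} = [[0.2338, -0.0199, -0.0746],
 [-0.0199, 0.1294, -0.0149],
 [-0.0746, -0.0149, 0.194]].

Step 3 — form the quadratic (x - mu)^T · Sigma^{-1} · (x - mu):
  Sigma^{-1} · (x - mu) = (-0.7413, 0.3184, 0.194).
  (x - mu)^T · [Sigma^{-1} · (x - mu)] = (-3)·(-0.7413) + (2)·(0.3184) + (0)·(0.194) = 2.8607.

Step 4 — take square root: d = √(2.8607) ≈ 1.6914.

d(x, mu) = √(2.8607) ≈ 1.6914


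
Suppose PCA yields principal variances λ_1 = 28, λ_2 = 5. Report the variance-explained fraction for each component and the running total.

Step 1 — total variance = trace(Sigma) = Σ λ_i = 28 + 5 = 33.

Step 2 — fraction explained by component i = λ_i / Σ λ:
  PC1: 28/33 = 0.8485
  PC2: 5/33 = 0.1515

Step 3 — cumulative fraction after k components = (λ_1 + ... + λ_k) / Σ λ:
  k = 1: 28/33 = 0.8485
  k = 2: (28 + 5)/33 = 33/33 = 1

Summary (fraction, with percent):

explained: PC1 0.8485 (84.85%), PC2 0.1515 (15.15%);  cumulative: 0.8485, 1


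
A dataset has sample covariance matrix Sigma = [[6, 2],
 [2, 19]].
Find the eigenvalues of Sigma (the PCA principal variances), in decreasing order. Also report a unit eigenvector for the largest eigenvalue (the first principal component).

Step 1 — characteristic polynomial of 2×2 Sigma:
  det(Sigma - λI) = λ² - trace · λ + det = 0.
  trace = 6 + 19 = 25, det = 6·19 - (2)² = 110.
Step 2 — discriminant:
  Δ = trace² - 4·det = 625 - 440 = 185.
Step 3 — eigenvalues:
  λ = (trace ± √Δ)/2 = (25 ± 13.6015)/2,
  λ_1 = 19.3007,  λ_2 = 5.6993.

Step 4 — unit eigenvector for λ_1: solve (Sigma - λ_1 I)v = 0. First row:
  (6 - 19.3007)·v_x + (2)·v_y = 0, i.e. (-13.3007)·v_x + (2)·v_y = 0,
  so v ∝ (b, λ_1 - a) = (2, 13.3007) = u.
  ||u|| = √((2)² + (13.3007)²) = √(180.9096) ≈ 13.4503,
  v_1 = u/||u|| ≈ (0.1487, 0.9889) (||v_1|| = 1).

λ_1 = 19.3007,  λ_2 = 5.6993;  v_1 ≈ (0.1487, 0.9889)


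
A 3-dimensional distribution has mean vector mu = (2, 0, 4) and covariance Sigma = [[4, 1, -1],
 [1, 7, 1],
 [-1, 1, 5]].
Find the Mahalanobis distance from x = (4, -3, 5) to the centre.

Step 1 — centre the observation: (x - mu) = (2, -3, 1).

Step 2 — invert Sigma (cofactor / det for 3×3, or solve directly):
  Sigma^{-1} = [[0.2787, -0.0492, 0.0656],
 [-0.0492, 0.1557, -0.041],
 [0.0656, -0.041, 0.2213]].

Step 3 — form the quadratic (x - mu)^T · Sigma^{-1} · (x - mu):
  Sigma^{-1} · (x - mu) = (0.7705, -0.6066, 0.4754).
  (x - mu)^T · [Sigma^{-1} · (x - mu)] = (2)·(0.7705) + (-3)·(-0.6066) + (1)·(0.4754) = 3.8361.

Step 4 — take square root: d = √(3.8361) ≈ 1.9586.

d(x, mu) = √(3.8361) ≈ 1.9586


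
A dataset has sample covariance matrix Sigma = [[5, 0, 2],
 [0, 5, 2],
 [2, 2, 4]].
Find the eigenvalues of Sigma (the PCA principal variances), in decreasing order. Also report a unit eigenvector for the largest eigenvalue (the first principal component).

Step 1 — characteristic polynomial p(λ) = det(λI - Sigma) = λ³ - tr·λ² + c_1·λ - det, where tr = trace, c_1 = sum of the principal 2×2 minors, det = det(Sigma):
  tr = 5 + 5 + 4 = 14,
  c_1 = (5·5 - (0)²) + (5·4 - (2)²) + (5·4 - (2)²) = 25 + 16 + 16 = 57,
  det = 5·(5·4 - (2)²) - (0)·((0)·4 - (2)·(2)) + (2)·((0)·(2) - 5·(2)) = 5·(16) - (0)·(-4) + (2)·(-10) = 60.
  So p(λ) = λ³ - 14λ² + 57λ - 60.
Step 2 — look for an integer root (rational root theorem: any rational root is an integer divisor of 60). Testing λ = 5:
  p(5) = 125 - 350 + 285 - 60 = 0  ✓
  Dividing out (λ - 5): p(λ) = (λ - 5)(λ² - 9λ + 12).
Step 3 — remaining eigenvalues from the quadratic λ² - 9λ + 12 = 0:
  Δ = 9² - 4·12 = 81 - 48 = 33,  λ = (9 ± √33)/2 = (9 ± 5.7446)/2 ≈ 7.3723 or 1.6277.
  Sorted: λ_1 = 7.3723,  λ_2 = 5,  λ_3 = 1.6277  (check: sum = 14 = tr ✓).

Step 4 — unit eigenvector for λ_1 ≈ 7.3723: v spans the null space of (Sigma - λ_1 I), whose rows are
  r_1 = (-2.3723, 0, 2),  r_2 = (0, -2.3723, 2),  r_3 = (2, 2, -3.3723).
  v is orthogonal to every row, so take v ∝ r_1 × r_2 = ((0)·(2) - (2)·(-2.3723), (2)·(0) - (-2.3723)·(2), (-2.3723)·(-2.3723) - (0)·(0)) ≈ (4.7446, 4.7446, 5.6277).
  Let u = (4.7446, 4.7446, 5.6277).
  ||u|| = √((4.7446)² + (4.7446)² + (5.6277)²) = √(76.693) ≈ 8.7575,  v_1 = u/||u|| ≈ (0.5418, 0.5418, 0.6426) (||v_1|| = 1).

λ_1 = 7.3723,  λ_2 = 5,  λ_3 = 1.6277;  v_1 ≈ (0.5418, 0.5418, 0.6426)


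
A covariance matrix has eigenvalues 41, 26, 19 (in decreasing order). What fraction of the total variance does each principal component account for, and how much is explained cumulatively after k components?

Step 1 — total variance = trace(Sigma) = Σ λ_i = 41 + 26 + 19 = 86.

Step 2 — fraction explained by component i = λ_i / Σ λ:
  PC1: 41/86 = 0.4767
  PC2: 26/86 = 0.3023
  PC3: 19/86 = 0.2209

Step 3 — cumulative fraction after k components = (λ_1 + ... + λ_k) / Σ λ:
  k = 1: 41/86 = 0.4767
  k = 2: (41 + 26)/86 = 67/86 = 0.7791
  k = 3: (41 + 26 + 19)/86 = 86/86 = 1

Summary (fraction, with percent):

explained: PC1 0.4767 (47.67%), PC2 0.3023 (30.23%), PC3 0.2209 (22.09%);  cumulative: 0.4767, 0.7791, 1


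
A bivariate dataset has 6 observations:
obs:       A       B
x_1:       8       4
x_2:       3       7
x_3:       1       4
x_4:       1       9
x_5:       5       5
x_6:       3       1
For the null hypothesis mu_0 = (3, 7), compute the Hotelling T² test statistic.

Step 1 — sample mean vector:
  mean(A) = (8 + 3 + 1 + 1 + 5 + 3) / 6 = 21/6 = 3.5
  mean(B) = (4 + 7 + 4 + 9 + 5 + 1) / 6 = 30/6 = 5
  x̄ = (3.5, 5),  deviation x̄ - mu_0 = (3.5, 5) - (3, 7) = (0.5, -2).

Step 2 — sample covariance matrix, S[i,j] = (1/(n-1)) · Σ_k (x_{k,i} - mean_i) · (x_{k,j} - mean_j), divisor n-1 = 5:
  S[A,A] = ((4.5)·(4.5) + (-0.5)·(-0.5) + (-2.5)·(-2.5) + (-2.5)·(-2.5) + (1.5)·(1.5) + (-0.5)·(-0.5)) / 5 = 35.5/5 = 7.1
  S[A,B] = ((4.5)·(-1) + (-0.5)·(2) + (-2.5)·(-1) + (-2.5)·(4) + (1.5)·(0) + (-0.5)·(-4)) / 5 = -11/5 = -2.2
  S[B,B] = ((-1)·(-1) + (2)·(2) + (-1)·(-1) + (4)·(4) + (0)·(0) + (-4)·(-4)) / 5 = 38/5 = 7.6
  S = [[7.1, -2.2],
 [-2.2, 7.6]].

Step 3 — invert S. det(S) = 7.1·7.6 - (-2.2)² = 49.12.
  S^{-1} = (1/det) · [[d, -b], [-b, a]] = [[0.1547, 0.0448],
 [0.0448, 0.1445]].

Step 4 — quadratic form (x̄ - mu_0)^T · S^{-1} · (x̄ - mu_0):
  S^{-1} · (x̄ - mu_0) = (-0.0122, -0.2667),
  (x̄ - mu_0)^T · [...] = (0.5)·(-0.0122) + (-2)·(-0.2667) = 0.5273.

Step 5 — scale by n: T² = 6 · 0.5273 = 3.1637.

T² ≈ 3.1637


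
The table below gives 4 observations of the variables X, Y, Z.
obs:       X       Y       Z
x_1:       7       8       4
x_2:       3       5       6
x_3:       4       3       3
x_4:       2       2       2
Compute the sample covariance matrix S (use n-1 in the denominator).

Step 1 — column means:
  mean(X) = (7 + 3 + 4 + 2) / 4 = 16/4 = 4
  mean(Y) = (8 + 5 + 3 + 2) / 4 = 18/4 = 4.5
  mean(Z) = (4 + 6 + 3 + 2) / 4 = 15/4 = 3.75

Step 2 — sample covariance S[i,j] = (1/(n-1)) · Σ_k (x_{k,i} - mean_i) · (x_{k,j} - mean_j), with n-1 = 3.
  S[X,X] = ((3)·(3) + (-1)·(-1) + (0)·(0) + (-2)·(-2)) / 3 = 14/3 = 4.6667
  S[X,Y] = ((3)·(3.5) + (-1)·(0.5) + (0)·(-1.5) + (-2)·(-2.5)) / 3 = 15/3 = 5
  S[X,Z] = ((3)·(0.25) + (-1)·(2.25) + (0)·(-0.75) + (-2)·(-1.75)) / 3 = 2/3 = 0.6667
  S[Y,Y] = ((3.5)·(3.5) + (0.5)·(0.5) + (-1.5)·(-1.5) + (-2.5)·(-2.5)) / 3 = 21/3 = 7
  S[Y,Z] = ((3.5)·(0.25) + (0.5)·(2.25) + (-1.5)·(-0.75) + (-2.5)·(-1.75)) / 3 = 7.5/3 = 2.5
  S[Z,Z] = ((0.25)·(0.25) + (2.25)·(2.25) + (-0.75)·(-0.75) + (-1.75)·(-1.75)) / 3 = 8.75/3 = 2.9167

S is symmetric (S[j,i] = S[i,j]). Assembling:

S = [[4.6667, 5, 0.6667],
 [5, 7, 2.5],
 [0.6667, 2.5, 2.9167]]


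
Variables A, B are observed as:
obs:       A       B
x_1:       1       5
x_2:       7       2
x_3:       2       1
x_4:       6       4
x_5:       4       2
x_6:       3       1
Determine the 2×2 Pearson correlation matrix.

Step 1 — column means:
  mean(A) = (1 + 7 + 2 + 6 + 4 + 3) / 6 = 23/6 = 3.8333
  mean(B) = (5 + 2 + 1 + 4 + 2 + 1) / 6 = 15/6 = 2.5

Step 2 — sample variances and covariances s[i,j] = (1/(n-1)) · Σ_k (x_{k,i} - mean_i) · (x_{k,j} - mean_j), with n-1 = 5:
  s[A,A] = ((-2.8333)·(-2.8333) + (3.1667)·(3.1667) + (-1.8333)·(-1.8333) + (2.1667)·(2.1667) + (0.1667)·(0.1667) + (-0.8333)·(-0.8333)) / 5 = 26.8333/5 = 5.3667
  s[A,B] = ((-2.8333)·(2.5) + (3.1667)·(-0.5) + (-1.8333)·(-1.5) + (2.1667)·(1.5) + (0.1667)·(-0.5) + (-0.8333)·(-1.5)) / 5 = -1.5/5 = -0.3
  s[B,B] = ((2.5)·(2.5) + (-0.5)·(-0.5) + (-1.5)·(-1.5) + (1.5)·(1.5) + (-0.5)·(-0.5) + (-1.5)·(-1.5)) / 5 = 13.5/5 = 2.7
  Sample standard deviations s_i = √(s[i,i]):
  s(A) = √(5.3667) = 2.3166
  s(B) = √(2.7) = 1.6432

Step 3 — r_{ij} = s_{ij} / (s_i · s_j):
  r[A,A] = 1 (diagonal).
  r[A,B] = -0.3 / (2.3166 · 1.6432) = -0.3 / 3.8066 = -0.0788
  r[B,B] = 1 (diagonal).

R is symmetric with unit diagonal. Assembling:

R = [[1, -0.0788],
 [-0.0788, 1]]


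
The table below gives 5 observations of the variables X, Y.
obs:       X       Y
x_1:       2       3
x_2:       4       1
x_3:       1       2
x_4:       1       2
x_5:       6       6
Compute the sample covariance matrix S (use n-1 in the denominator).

Step 1 — column means:
  mean(X) = (2 + 4 + 1 + 1 + 6) / 5 = 14/5 = 2.8
  mean(Y) = (3 + 1 + 2 + 2 + 6) / 5 = 14/5 = 2.8

Step 2 — sample covariance S[i,j] = (1/(n-1)) · Σ_k (x_{k,i} - mean_i) · (x_{k,j} - mean_j), with n-1 = 4.
  S[X,X] = ((-0.8)·(-0.8) + (1.2)·(1.2) + (-1.8)·(-1.8) + (-1.8)·(-1.8) + (3.2)·(3.2)) / 4 = 18.8/4 = 4.7
  S[X,Y] = ((-0.8)·(0.2) + (1.2)·(-1.8) + (-1.8)·(-0.8) + (-1.8)·(-0.8) + (3.2)·(3.2)) / 4 = 10.8/4 = 2.7
  S[Y,Y] = ((0.2)·(0.2) + (-1.8)·(-1.8) + (-0.8)·(-0.8) + (-0.8)·(-0.8) + (3.2)·(3.2)) / 4 = 14.8/4 = 3.7

S is symmetric (S[j,i] = S[i,j]). Assembling:

S = [[4.7, 2.7],
 [2.7, 3.7]]


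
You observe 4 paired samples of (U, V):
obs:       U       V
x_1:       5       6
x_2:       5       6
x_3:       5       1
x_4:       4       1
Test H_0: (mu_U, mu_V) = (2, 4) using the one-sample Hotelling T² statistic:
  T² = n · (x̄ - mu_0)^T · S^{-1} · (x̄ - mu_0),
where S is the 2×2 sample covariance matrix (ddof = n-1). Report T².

Step 1 — sample mean vector:
  mean(U) = (5 + 5 + 5 + 4) / 4 = 19/4 = 4.75
  mean(V) = (6 + 6 + 1 + 1) / 4 = 14/4 = 3.5
  x̄ = (4.75, 3.5),  deviation x̄ - mu_0 = (4.75, 3.5) - (2, 4) = (2.75, -0.5).

Step 2 — sample covariance matrix, S[i,j] = (1/(n-1)) · Σ_k (x_{k,i} - mean_i) · (x_{k,j} - mean_j), divisor n-1 = 3:
  S[U,U] = ((0.25)·(0.25) + (0.25)·(0.25) + (0.25)·(0.25) + (-0.75)·(-0.75)) / 3 = 0.75/3 = 0.25
  S[U,V] = ((0.25)·(2.5) + (0.25)·(2.5) + (0.25)·(-2.5) + (-0.75)·(-2.5)) / 3 = 2.5/3 = 0.8333
  S[V,V] = ((2.5)·(2.5) + (2.5)·(2.5) + (-2.5)·(-2.5) + (-2.5)·(-2.5)) / 3 = 25/3 = 8.3333
  S = [[0.25, 0.8333],
 [0.8333, 8.3333]].

Step 3 — invert S. det(S) = 0.25·8.3333 - (0.8333)² = 1.3889.
  S^{-1} = (1/det) · [[d, -b], [-b, a]] = [[6, -0.6],
 [-0.6, 0.18]].

Step 4 — quadratic form (x̄ - mu_0)^T · S^{-1} · (x̄ - mu_0):
  S^{-1} · (x̄ - mu_0) = (16.8, -1.74),
  (x̄ - mu_0)^T · [...] = (2.75)·(16.8) + (-0.5)·(-1.74) = 47.07.

Step 5 — scale by n: T² = 4 · 47.07 = 188.28.

T² ≈ 188.28


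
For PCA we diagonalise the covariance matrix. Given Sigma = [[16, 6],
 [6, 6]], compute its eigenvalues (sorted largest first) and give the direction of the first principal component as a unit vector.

Step 1 — characteristic polynomial of 2×2 Sigma:
  det(Sigma - λI) = λ² - trace · λ + det = 0.
  trace = 16 + 6 = 22, det = 16·6 - (6)² = 60.
Step 2 — discriminant:
  Δ = trace² - 4·det = 484 - 240 = 244.
Step 3 — eigenvalues:
  λ = (trace ± √Δ)/2 = (22 ± 15.6205)/2,
  λ_1 = 18.8102,  λ_2 = 3.1898.

Step 4 — unit eigenvector for λ_1: solve (Sigma - λ_1 I)v = 0. First row:
  (16 - 18.8102)·v_x + (6)·v_y = 0, i.e. (-2.8102)·v_x + (6)·v_y = 0,
  so v ∝ (b, λ_1 - a) = (6, 2.8102) = u.
  ||u|| = √((6)² + (2.8102)²) = √(43.8975) ≈ 6.6255,
  v_1 = u/||u|| ≈ (0.9056, 0.4242) (||v_1|| = 1).

λ_1 = 18.8102,  λ_2 = 3.1898;  v_1 ≈ (0.9056, 0.4242)


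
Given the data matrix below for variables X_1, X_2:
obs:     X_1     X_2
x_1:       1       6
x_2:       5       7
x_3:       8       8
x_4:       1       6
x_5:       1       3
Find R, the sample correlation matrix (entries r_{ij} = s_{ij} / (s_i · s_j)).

Step 1 — column means:
  mean(X_1) = (1 + 5 + 8 + 1 + 1) / 5 = 16/5 = 3.2
  mean(X_2) = (6 + 7 + 8 + 6 + 3) / 5 = 30/5 = 6

Step 2 — sample variances and covariances s[i,j] = (1/(n-1)) · Σ_k (x_{k,i} - mean_i) · (x_{k,j} - mean_j), with n-1 = 4:
  s[X_1,X_1] = ((-2.2)·(-2.2) + (1.8)·(1.8) + (4.8)·(4.8) + (-2.2)·(-2.2) + (-2.2)·(-2.2)) / 4 = 40.8/4 = 10.2
  s[X_1,X_2] = ((-2.2)·(0) + (1.8)·(1) + (4.8)·(2) + (-2.2)·(0) + (-2.2)·(-3)) / 4 = 18/4 = 4.5
  s[X_2,X_2] = ((0)·(0) + (1)·(1) + (2)·(2) + (0)·(0) + (-3)·(-3)) / 4 = 14/4 = 3.5
  Sample standard deviations s_i = √(s[i,i]):
  s(X_1) = √(10.2) = 3.1937
  s(X_2) = √(3.5) = 1.8708

Step 3 — r_{ij} = s_{ij} / (s_i · s_j):
  r[X_1,X_1] = 1 (diagonal).
  r[X_1,X_2] = 4.5 / (3.1937 · 1.8708) = 4.5 / 5.9749 = 0.7531
  r[X_2,X_2] = 1 (diagonal).

R is symmetric with unit diagonal. Assembling:

R = [[1, 0.7531],
 [0.7531, 1]]


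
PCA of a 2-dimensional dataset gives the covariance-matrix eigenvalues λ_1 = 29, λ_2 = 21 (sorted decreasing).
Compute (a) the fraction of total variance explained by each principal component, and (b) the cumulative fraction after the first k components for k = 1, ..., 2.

Step 1 — total variance = trace(Sigma) = Σ λ_i = 29 + 21 = 50.

Step 2 — fraction explained by component i = λ_i / Σ λ:
  PC1: 29/50 = 0.58
  PC2: 21/50 = 0.42

Step 3 — cumulative fraction after k components = (λ_1 + ... + λ_k) / Σ λ:
  k = 1: 29/50 = 0.58
  k = 2: (29 + 21)/50 = 50/50 = 1

Summary (fraction, with percent):

explained: PC1 0.58 (58%), PC2 0.42 (42%);  cumulative: 0.58, 1


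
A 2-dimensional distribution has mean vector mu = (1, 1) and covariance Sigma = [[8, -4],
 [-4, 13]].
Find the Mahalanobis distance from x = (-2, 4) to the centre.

Step 1 — centre the observation: (x - mu) = (-3, 3).

Step 2 — invert Sigma. det(Sigma) = 8·13 - (-4)² = 88.
  Sigma^{-1} = (1/det) · [[d, -b], [-b, a]] = [[0.1477, 0.0455],
 [0.0455, 0.0909]].

Step 3 — form the quadratic (x - mu)^T · Sigma^{-1} · (x - mu):
  Sigma^{-1} · (x - mu) = (-0.3068, 0.1364).
  (x - mu)^T · [Sigma^{-1} · (x - mu)] = (-3)·(-0.3068) + (3)·(0.1364) = 1.3295.

Step 4 — take square root: d = √(1.3295) ≈ 1.1531.

d(x, mu) = √(1.3295) ≈ 1.1531


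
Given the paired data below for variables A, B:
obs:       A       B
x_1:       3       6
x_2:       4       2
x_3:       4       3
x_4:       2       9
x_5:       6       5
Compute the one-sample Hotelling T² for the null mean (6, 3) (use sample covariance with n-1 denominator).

Step 1 — sample mean vector:
  mean(A) = (3 + 4 + 4 + 2 + 6) / 5 = 19/5 = 3.8
  mean(B) = (6 + 2 + 3 + 9 + 5) / 5 = 25/5 = 5
  x̄ = (3.8, 5),  deviation x̄ - mu_0 = (3.8, 5) - (6, 3) = (-2.2, 2).

Step 2 — sample covariance matrix, S[i,j] = (1/(n-1)) · Σ_k (x_{k,i} - mean_i) · (x_{k,j} - mean_j), divisor n-1 = 4:
  S[A,A] = ((-0.8)·(-0.8) + (0.2)·(0.2) + (0.2)·(0.2) + (-1.8)·(-1.8) + (2.2)·(2.2)) / 4 = 8.8/4 = 2.2
  S[A,B] = ((-0.8)·(1) + (0.2)·(-3) + (0.2)·(-2) + (-1.8)·(4) + (2.2)·(0)) / 4 = -9/4 = -2.25
  S[B,B] = ((1)·(1) + (-3)·(-3) + (-2)·(-2) + (4)·(4) + (0)·(0)) / 4 = 30/4 = 7.5
  S = [[2.2, -2.25],
 [-2.25, 7.5]].

Step 3 — invert S. det(S) = 2.2·7.5 - (-2.25)² = 11.4375.
  S^{-1} = (1/det) · [[d, -b], [-b, a]] = [[0.6557, 0.1967],
 [0.1967, 0.1923]].

Step 4 — quadratic form (x̄ - mu_0)^T · S^{-1} · (x̄ - mu_0):
  S^{-1} · (x̄ - mu_0) = (-1.0492, -0.0481),
  (x̄ - mu_0)^T · [...] = (-2.2)·(-1.0492) + (2)·(-0.0481) = 2.212.

Step 5 — scale by n: T² = 5 · 2.212 = 11.0601.

T² ≈ 11.0601
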